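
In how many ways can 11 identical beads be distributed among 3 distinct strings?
C(11+3-1, 3-1) = C(13, 2) = 78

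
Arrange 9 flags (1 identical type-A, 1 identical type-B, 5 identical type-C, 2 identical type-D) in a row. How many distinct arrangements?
9! / (1! × 1! × 5! × 2!) = 1512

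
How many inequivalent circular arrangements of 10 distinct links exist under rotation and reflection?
(10-1)!/2 = 362880/2 = 181440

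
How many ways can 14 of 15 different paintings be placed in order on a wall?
P(15,14) = 15!/(15-14)! = 1307674368000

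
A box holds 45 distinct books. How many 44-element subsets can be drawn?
C(45,44) = 45!/(44!×1!) = 45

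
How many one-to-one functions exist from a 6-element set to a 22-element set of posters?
P(22,6) = 22!/(22-6)! = 53721360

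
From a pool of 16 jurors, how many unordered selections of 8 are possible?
C(16,8) = 16!/(8!×8!) = 12870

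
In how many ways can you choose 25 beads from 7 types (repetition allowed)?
C(25+7-1, 7-1) = C(31, 6) = 736281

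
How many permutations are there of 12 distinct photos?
12! = 479001600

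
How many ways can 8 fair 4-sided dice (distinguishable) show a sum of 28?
Coefficient of x^28 in (x + x² + ... + x^4)^8. By inclusion-exclusion on dice exceeding 4: Σ_j (-1)^j C(8,j)·C(28-1-4j, 7) = C(8,0)·C(27,7) - C(8,1)·C(23,7) + C(8,2)·C(19,7) - C(8,3)·C(15,7) + C(8,4)·C(11,7) - C(8,5)·C(7,7) = 1·888030 - 8·245157 + 28·50388 - 56·6435 + 70·330 - 56·1 = 322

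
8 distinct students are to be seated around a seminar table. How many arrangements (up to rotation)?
Circular: fix one position, arrange the rest. (8-1)! = 5040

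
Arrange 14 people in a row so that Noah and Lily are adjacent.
Treat as block: (14-1)! × 2! = 6227020800 × 2 = 12454041600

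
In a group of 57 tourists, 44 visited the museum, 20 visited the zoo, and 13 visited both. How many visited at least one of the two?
|A∪B| = |A| + |B| - |A∩B| = 44 + 20 - 13 = 51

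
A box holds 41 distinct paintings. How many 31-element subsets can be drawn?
C(41,31) = 41!/(31!×10!) = 1121099408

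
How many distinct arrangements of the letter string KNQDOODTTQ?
10! / (2! × 1! × 2! × 1! × 2! × 2!) = 226800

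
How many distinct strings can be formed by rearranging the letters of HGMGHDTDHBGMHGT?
15! / (4! × 2! × 2! × 4! × 1! × 2!) = 283783500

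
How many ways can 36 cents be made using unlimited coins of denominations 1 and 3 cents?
Coefficient of x^36 in 1/(1-x^1) · 1/(1-x^3). Use j coins of 3 for j = 0..⌊36/3⌋ = 12, the rest in 1s: 12 + 1 = 13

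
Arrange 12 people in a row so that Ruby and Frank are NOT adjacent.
Total - adjacent = 12! - (12-1)!×2 = 479001600 - 79833600 = 399168000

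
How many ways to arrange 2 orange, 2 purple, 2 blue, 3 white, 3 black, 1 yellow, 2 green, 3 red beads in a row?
18! / (2! × 2! × 2! × 3! × 3! × 1! × 2! × 3!) = 1852538688000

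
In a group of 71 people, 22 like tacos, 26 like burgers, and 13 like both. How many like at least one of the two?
|A∪B| = |A| + |B| - |A∩B| = 22 + 26 - 13 = 35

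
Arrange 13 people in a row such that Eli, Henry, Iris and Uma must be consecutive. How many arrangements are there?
Treat the 4 as one block: (13-4+1)! × 4! = 3628800 × 24 = 87091200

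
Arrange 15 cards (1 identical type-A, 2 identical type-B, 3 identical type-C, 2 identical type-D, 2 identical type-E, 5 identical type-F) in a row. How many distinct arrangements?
15! / (1! × 2! × 3! × 2! × 2! × 5!) = 227026800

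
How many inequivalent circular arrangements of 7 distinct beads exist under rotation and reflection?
(7-1)!/2 = 720/2 = 360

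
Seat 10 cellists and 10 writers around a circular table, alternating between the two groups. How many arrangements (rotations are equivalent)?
Fix one of the cellists: (10-1)! ways for the remaining cellists, × 10! ways for the writers = 362880 × 3628800 = 1316818944000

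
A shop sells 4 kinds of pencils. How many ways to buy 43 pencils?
C(43+4-1, 4-1) = C(46, 3) = 15180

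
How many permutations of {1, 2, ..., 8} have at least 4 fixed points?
Exactly j fixed points: C(8,j)·!(8-j); sum over j ≥ 4 (derangement numbers via !m = (m-1)·(!(m-1) + !(m-2)): !0..!4 = 1, 0, 1, 2, 9). Σ_{j=4}^{8} C(8,j)·!(8-j) = C(8,4)·!4 + C(8,5)·!3 + C(8,6)·!2 + C(8,7)·!1 + C(8,8)·!0 = 70·9 + 56·2 + 28·1 + 8·0 + 1·1 = 771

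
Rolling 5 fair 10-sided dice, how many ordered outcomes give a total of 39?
Coefficient of x^39 in (x + x² + ... + x^10)^5. By inclusion-exclusion on dice exceeding 10: Σ_j (-1)^j C(5,j)·C(39-1-10j, 4) = C(5,0)·C(38,4) - C(5,1)·C(28,4) + C(5,2)·C(18,4) - C(5,3)·C(8,4) = 1·73815 - 5·20475 + 10·3060 - 10·70 = 1340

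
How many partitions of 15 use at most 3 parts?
By conjugation, equals partitions of 15 into parts ≤ 3. Let r_j(i) = number of partitions of i into parts ≤ j, for i = 0..15. r_1(i) = 1 for all i; r_j(i) = r_{j-1}(i) + r_j(i-j). Rows j = 2..3: ≤2: 1 1 2 2 3 3 4 4 5 5 6 6 7 7 8 8; ≤3: 1 1 2 3 4 5 7 8 10 12 14 16 19 21 24 27. r_3(15) = 27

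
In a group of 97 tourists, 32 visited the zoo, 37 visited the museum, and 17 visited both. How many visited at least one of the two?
|A∪B| = |A| + |B| - |A∩B| = 32 + 37 - 17 = 52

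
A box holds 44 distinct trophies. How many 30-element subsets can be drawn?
C(44,30) = 44!/(30!×14!) = 114955808528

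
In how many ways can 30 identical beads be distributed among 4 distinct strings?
C(30+4-1, 4-1) = C(33, 3) = 5456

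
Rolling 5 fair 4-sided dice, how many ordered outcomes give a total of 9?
Coefficient of x^9 in (x + x² + ... + x^4)^5. By inclusion-exclusion on dice exceeding 4: Σ_j (-1)^j C(5,j)·C(9-1-4j, 4) = C(5,0)·C(8,4) - C(5,1)·C(4,4) = 1·70 - 5·1 = 65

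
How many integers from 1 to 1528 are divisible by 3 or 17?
⌊1528/3⌋ + ⌊1528/17⌋ - ⌊1528/51⌋ = 509 + 89 - 29 = 569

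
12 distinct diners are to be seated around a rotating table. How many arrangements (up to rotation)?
Circular: fix one position, arrange the rest. (12-1)! = 39916800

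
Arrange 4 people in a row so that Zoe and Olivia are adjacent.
Treat as block: (4-1)! × 2! = 6 × 2 = 12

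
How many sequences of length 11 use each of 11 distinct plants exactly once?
11! = 39916800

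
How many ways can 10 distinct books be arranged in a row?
10! = 3628800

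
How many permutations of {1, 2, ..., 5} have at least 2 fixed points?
Exactly j fixed points: C(5,j)·!(5-j); sum over j ≥ 2 (derangement numbers via !m = (m-1)·(!(m-1) + !(m-2)): !0..!3 = 1, 0, 1, 2). Σ_{j=2}^{5} C(5,j)·!(5-j) = C(5,2)·!3 + C(5,3)·!2 + C(5,4)·!1 + C(5,5)·!0 = 10·2 + 10·1 + 5·0 + 1·1 = 31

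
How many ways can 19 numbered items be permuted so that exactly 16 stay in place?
Choose the 16 fixed points C(19,16) = 969, derange the rest: !3 = Σ_{j=0}^{3} (-1)^j·3!/j! = 6 - 6 + 3 - 1 = 2. Product = 969 × 2 = 1938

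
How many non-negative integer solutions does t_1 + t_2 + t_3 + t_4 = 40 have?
C(40+4-1, 4-1) = C(43, 3) = 12341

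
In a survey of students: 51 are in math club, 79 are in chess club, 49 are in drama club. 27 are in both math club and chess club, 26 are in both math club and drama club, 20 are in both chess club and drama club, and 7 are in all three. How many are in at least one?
|A∪B∪C| = 51+79+49-27-26-20+7 = 113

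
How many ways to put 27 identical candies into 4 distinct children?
C(27+4-1, 4-1) = C(30, 3) = 4060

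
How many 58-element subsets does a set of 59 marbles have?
C(59,58) = 59!/(58!×1!) = 59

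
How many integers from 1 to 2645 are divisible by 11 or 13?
⌊2645/11⌋ + ⌊2645/13⌋ - ⌊2645/143⌋ = 240 + 203 - 18 = 425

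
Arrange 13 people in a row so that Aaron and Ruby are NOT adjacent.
Total - adjacent = 13! - (13-1)!×2 = 6227020800 - 958003200 = 5269017600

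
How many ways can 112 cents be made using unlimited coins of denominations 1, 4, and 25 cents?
Coefficient of x^112 in 1/(1-x^1) · 1/(1-x^4) · 1/(1-x^25). Case on j = number of 25-cent coins (j = 0..4); remainder r = 112 - 25j is made from {1,4} in ⌊r/4⌋+1 ways. r = 112, 87, 62, 37, 12 → 29 + 22 + 16 + 10 + 4 = 81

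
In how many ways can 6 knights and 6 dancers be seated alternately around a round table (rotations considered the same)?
Fix one of the knights: (6-1)! ways for the remaining knights, × 6! ways for the dancers = 120 × 720 = 86400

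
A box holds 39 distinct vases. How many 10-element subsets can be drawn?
C(39,10) = 39!/(10!×29!) = 635745396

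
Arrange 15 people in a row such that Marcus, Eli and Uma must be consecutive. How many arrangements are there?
Treat the 3 as one block: (15-3+1)! × 3! = 6227020800 × 6 = 37362124800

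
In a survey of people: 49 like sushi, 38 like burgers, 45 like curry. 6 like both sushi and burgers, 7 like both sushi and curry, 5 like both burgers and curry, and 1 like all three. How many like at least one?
|A∪B∪C| = 49+38+45-6-7-5+1 = 115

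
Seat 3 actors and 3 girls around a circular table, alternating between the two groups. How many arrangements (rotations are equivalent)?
Fix one of the actors: (3-1)! ways for the remaining actors, × 3! ways for the girls = 2 × 6 = 12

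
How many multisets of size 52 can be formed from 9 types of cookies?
C(52+9-1, 9-1) = C(60, 8) = 2558620845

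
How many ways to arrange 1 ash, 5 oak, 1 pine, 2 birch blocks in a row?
9! / (1! × 5! × 1! × 2!) = 1512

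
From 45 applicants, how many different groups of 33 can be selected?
C(45,33) = 45!/(33!×12!) = 28760021745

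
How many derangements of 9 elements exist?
!9 = Σ_{j=0}^{9} (-1)^j·9!/j! = 362880 - 362880 + 181440 - 60480 + 15120 - 3024 + 504 - 72 + 9 - 1 = 133496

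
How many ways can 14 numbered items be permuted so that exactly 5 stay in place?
Choose the 5 fixed points C(14,5) = 2002, derange the rest: !9 = Σ_{j=0}^{9} (-1)^j·9!/j! = 362880 - 362880 + 181440 - 60480 + 15120 - 3024 + 504 - 72 + 9 - 1 = 133496. Product = 2002 × 133496 = 267258992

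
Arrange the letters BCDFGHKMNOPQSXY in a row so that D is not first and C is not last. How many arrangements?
By inclusion-exclusion: 15! - 2×(15-1)! + (15-2)! = 1307674368000 - 174356582400 + 6227020800 = 1139544806400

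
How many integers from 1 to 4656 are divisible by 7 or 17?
⌊4656/7⌋ + ⌊4656/17⌋ - ⌊4656/119⌋ = 665 + 273 - 39 = 899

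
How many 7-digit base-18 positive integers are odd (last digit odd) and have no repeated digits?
Last∈{1,3,5,7,9,11,13,15,17}. Last=0: 0. Last nonzero: 9×16×P(16,5) = 75479040. Total = 75479040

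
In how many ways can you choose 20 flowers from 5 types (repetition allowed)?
C(20+5-1, 5-1) = C(24, 4) = 10626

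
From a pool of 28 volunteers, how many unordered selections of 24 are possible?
C(28,24) = 28!/(24!×4!) = 20475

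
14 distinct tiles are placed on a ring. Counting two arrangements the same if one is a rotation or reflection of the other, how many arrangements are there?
(14-1)!/2 = 6227020800/2 = 3113510400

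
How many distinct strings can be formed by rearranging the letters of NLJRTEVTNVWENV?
14! / (1! × 3! × 2! × 1! × 1! × 1! × 3! × 2!) = 605404800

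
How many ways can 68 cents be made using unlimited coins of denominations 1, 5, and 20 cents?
Coefficient of x^68 in 1/(1-x^1) · 1/(1-x^5) · 1/(1-x^20). Case on j = number of 20-cent coins (j = 0..3); remainder r = 68 - 20j is made from {1,5} in ⌊r/5⌋+1 ways. r = 68, 48, 28, 8 → 14 + 10 + 6 + 2 = 32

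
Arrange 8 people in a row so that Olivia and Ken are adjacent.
Treat as block: (8-1)! × 2! = 5040 × 2 = 10080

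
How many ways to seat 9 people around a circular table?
Circular: fix one position, arrange the rest. (9-1)! = 40320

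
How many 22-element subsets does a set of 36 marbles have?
C(36,22) = 36!/(22!×14!) = 3796297200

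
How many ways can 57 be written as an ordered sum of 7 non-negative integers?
C(57+7-1, 7-1) = C(63, 6) = 67945521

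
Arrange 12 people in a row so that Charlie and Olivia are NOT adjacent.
Total - adjacent = 12! - (12-1)!×2 = 479001600 - 79833600 = 399168000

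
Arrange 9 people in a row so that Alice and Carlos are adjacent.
Treat as block: (9-1)! × 2! = 40320 × 2 = 80640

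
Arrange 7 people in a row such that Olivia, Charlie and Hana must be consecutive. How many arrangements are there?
Treat the 3 as one block: (7-3+1)! × 3! = 120 × 6 = 720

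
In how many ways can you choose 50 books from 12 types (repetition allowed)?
C(50+12-1, 12-1) = C(61, 11) = 418094152866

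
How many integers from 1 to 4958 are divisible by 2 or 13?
⌊4958/2⌋ + ⌊4958/13⌋ - ⌊4958/26⌋ = 2479 + 381 - 190 = 2670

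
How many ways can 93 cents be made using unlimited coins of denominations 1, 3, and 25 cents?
Coefficient of x^93 in 1/(1-x^1) · 1/(1-x^3) · 1/(1-x^25). Case on j = number of 25-cent coins (j = 0..3); remainder r = 93 - 25j is made from {1,3} in ⌊r/3⌋+1 ways. r = 93, 68, 43, 18 → 32 + 23 + 15 + 7 = 77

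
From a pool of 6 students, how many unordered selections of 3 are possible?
C(6,3) = 6!/(3!×3!) = 20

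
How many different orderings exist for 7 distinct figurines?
7! = 5040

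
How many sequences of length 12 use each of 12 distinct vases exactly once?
12! = 479001600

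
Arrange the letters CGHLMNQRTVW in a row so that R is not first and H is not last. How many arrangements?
By inclusion-exclusion: 11! - 2×(11-1)! + (11-2)! = 39916800 - 7257600 + 362880 = 33022080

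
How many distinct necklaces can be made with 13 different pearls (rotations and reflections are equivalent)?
(13-1)!/2 = 479001600/2 = 239500800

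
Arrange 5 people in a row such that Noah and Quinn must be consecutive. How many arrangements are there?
Treat the 2 as one block: (5-2+1)! × 2! = 24 × 2 = 48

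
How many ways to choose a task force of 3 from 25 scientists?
C(25,3) = 25!/(3!×22!) = 2300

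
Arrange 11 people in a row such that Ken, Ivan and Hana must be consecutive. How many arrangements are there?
Treat the 3 as one block: (11-3+1)! × 3! = 362880 × 6 = 2177280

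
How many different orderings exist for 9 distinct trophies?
9! = 362880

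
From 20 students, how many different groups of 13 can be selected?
C(20,13) = 20!/(13!×7!) = 77520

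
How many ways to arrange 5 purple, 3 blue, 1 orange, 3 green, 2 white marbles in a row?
14! / (5! × 3! × 1! × 3! × 2!) = 10090080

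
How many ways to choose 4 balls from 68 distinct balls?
C(68,4) = 68!/(4!×64!) = 814385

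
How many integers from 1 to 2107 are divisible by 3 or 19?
⌊2107/3⌋ + ⌊2107/19⌋ - ⌊2107/57⌋ = 702 + 110 - 36 = 776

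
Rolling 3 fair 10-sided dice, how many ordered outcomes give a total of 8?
Coefficient of x^8 in (x + x² + ... + x^10)^3. By inclusion-exclusion on dice exceeding 10: Σ_j (-1)^j C(3,j)·C(8-1-10j, 2) = C(3,0)·C(7,2) = 1·21 = 21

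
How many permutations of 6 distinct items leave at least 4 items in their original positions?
Exactly j fixed points: C(6,j)·!(6-j); sum over j ≥ 4 (derangement numbers via !m = (m-1)·(!(m-1) + !(m-2)): !0..!2 = 1, 0, 1). Σ_{j=4}^{6} C(6,j)·!(6-j) = C(6,4)·!2 + C(6,5)·!1 + C(6,6)·!0 = 15·1 + 6·0 + 1·1 = 16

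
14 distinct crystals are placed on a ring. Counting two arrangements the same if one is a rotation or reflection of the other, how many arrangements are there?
(14-1)!/2 = 6227020800/2 = 3113510400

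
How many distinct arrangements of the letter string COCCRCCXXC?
10! / (2! × 6! × 1! × 1!) = 2520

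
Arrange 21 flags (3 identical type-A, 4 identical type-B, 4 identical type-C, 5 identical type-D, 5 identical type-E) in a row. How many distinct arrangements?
21! / (3! × 4! × 4! × 5! × 5!) = 1026615189600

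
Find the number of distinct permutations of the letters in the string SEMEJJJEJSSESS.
14! / (1! × 4! × 5! × 4!) = 1261260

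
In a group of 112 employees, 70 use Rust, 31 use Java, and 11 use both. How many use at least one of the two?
|A∪B| = |A| + |B| - |A∩B| = 70 + 31 - 11 = 90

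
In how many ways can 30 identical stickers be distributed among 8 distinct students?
C(30+8-1, 8-1) = C(37, 7) = 10295472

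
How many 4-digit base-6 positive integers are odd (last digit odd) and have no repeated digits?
Last∈{1,3,5}. Last=0: 0. Last nonzero: 3×4×P(4,2) = 144. Total = 144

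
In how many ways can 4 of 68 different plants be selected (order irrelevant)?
C(68,4) = 68!/(4!×64!) = 814385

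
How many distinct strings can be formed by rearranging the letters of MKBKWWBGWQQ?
11! / (2! × 1! × 2! × 3! × 1! × 2!) = 831600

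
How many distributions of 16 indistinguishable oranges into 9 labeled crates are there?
C(16+9-1, 9-1) = C(24, 8) = 735471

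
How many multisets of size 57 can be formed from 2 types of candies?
C(57+2-1, 2-1) = C(58, 1) = 58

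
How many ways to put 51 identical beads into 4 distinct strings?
C(51+4-1, 4-1) = C(54, 3) = 24804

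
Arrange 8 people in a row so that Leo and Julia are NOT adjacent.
Total - adjacent = 8! - (8-1)!×2 = 40320 - 10080 = 30240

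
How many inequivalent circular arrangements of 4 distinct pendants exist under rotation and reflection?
(4-1)!/2 = 6/2 = 3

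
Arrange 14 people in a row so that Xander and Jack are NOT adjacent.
Total - adjacent = 14! - (14-1)!×2 = 87178291200 - 12454041600 = 74724249600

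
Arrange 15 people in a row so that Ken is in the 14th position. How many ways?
Fix one position: (15-1)! = 87178291200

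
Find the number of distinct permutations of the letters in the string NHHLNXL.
7! / (2! × 1! × 2! × 2!) = 630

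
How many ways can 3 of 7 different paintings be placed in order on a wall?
P(7,3) = 7!/(7-3)! = 210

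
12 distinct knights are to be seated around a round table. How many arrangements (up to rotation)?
Circular: fix one position, arrange the rest. (12-1)! = 39916800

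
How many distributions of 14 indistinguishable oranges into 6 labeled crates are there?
C(14+6-1, 6-1) = C(19, 5) = 11628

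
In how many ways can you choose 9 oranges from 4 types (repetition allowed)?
C(9+4-1, 4-1) = C(12, 3) = 220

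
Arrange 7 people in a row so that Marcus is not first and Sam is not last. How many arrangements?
By inclusion-exclusion: 7! - 2×(7-1)! + (7-2)! = 5040 - 1440 + 120 = 3720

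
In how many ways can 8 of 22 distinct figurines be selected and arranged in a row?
P(22,8) = 22!/(22-8)! = 12893126400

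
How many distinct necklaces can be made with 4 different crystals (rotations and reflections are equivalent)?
(4-1)!/2 = 6/2 = 3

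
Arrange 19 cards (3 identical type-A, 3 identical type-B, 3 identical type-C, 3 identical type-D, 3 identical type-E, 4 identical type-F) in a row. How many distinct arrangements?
19! / (3! × 3! × 3! × 3! × 3! × 4!) = 651819168000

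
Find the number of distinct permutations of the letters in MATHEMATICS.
11! / (2! × 2! × 2! × 1! × 1! × 1! × 1! × 1!) = 4989600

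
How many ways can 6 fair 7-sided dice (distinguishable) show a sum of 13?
Coefficient of x^13 in (x + x² + ... + x^7)^6. By inclusion-exclusion on dice exceeding 7: Σ_j (-1)^j C(6,j)·C(13-1-7j, 5) = C(6,0)·C(12,5) - C(6,1)·C(5,5) = 1·792 - 6·1 = 786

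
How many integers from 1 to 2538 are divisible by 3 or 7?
⌊2538/3⌋ + ⌊2538/7⌋ - ⌊2538/21⌋ = 846 + 362 - 120 = 1088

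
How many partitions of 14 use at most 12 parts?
By conjugation, equals partitions of 14 into parts ≤ 12. Let r_j(i) = number of partitions of i into parts ≤ j, for i = 0..14. r_1(i) = 1 for all i; r_j(i) = r_{j-1}(i) + r_j(i-j). Rows j = 2..12: ≤2: 1 1 2 2 3 3 4 4 5 5 6 6 7 7 8; ≤3: 1 1 2 3 4 5 7 8 10 12 14 16 19 21 24; ≤4: 1 1 2 3 5 6 9 11 15 18 23 27 34 39 47; ≤5: 1 1 2 3 5 7 10 13 18 23 30 37 47 57 70; ≤6: 1 1 2 3 5 7 11 14 20 26 35 44 58 71 90; ≤7: 1 1 2 3 5 7 11 15 21 28 38 49 65 82 105; ≤8: 1 1 2 3 5 7 11 15 22 29 40 52 70 89 116; ≤9: 1 1 2 3 5 7 11 15 22 30 41 54 73 94 123; ≤10: 1 1 2 3 5 7 11 15 22 30 42 55 75 97 128; ≤11: 1 1 2 3 5 7 11 15 22 30 42 56 76 99 131; ≤12: 1 1 2 3 5 7 11 15 22 30 42 56 77 100 133. r_12(14) = 133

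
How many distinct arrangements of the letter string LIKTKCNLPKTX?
12! / (1! × 1! × 3! × 2! × 1! × 1! × 2! × 1!) = 19958400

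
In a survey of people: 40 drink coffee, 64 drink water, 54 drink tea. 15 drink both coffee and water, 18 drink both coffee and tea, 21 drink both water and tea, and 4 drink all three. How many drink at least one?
|A∪B∪C| = 40+64+54-15-18-21+4 = 108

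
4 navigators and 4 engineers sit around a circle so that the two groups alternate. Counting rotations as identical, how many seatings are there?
Fix one of the navigators: (4-1)! ways for the remaining navigators, × 4! ways for the engineers = 6 × 24 = 144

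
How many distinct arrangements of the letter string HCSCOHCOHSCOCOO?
15! / (3! × 2! × 5! × 5!) = 7567560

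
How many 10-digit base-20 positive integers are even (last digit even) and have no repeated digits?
Last∈{0,2,4,6,8,10,12,14,16,18}. Last=0: 33522128640. Last nonzero: 9×18×P(18,8) = 285820254720. Total = 319342383360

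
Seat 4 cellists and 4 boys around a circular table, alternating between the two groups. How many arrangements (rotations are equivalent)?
Fix one of the cellists: (4-1)! ways for the remaining cellists, × 4! ways for the boys = 6 × 24 = 144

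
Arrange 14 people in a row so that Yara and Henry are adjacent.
Treat as block: (14-1)! × 2! = 6227020800 × 2 = 12454041600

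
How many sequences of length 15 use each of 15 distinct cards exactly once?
15! = 1307674368000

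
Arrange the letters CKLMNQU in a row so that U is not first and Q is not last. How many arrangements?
By inclusion-exclusion: 7! - 2×(7-1)! + (7-2)! = 5040 - 1440 + 120 = 3720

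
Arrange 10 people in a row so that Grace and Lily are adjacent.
Treat as block: (10-1)! × 2! = 362880 × 2 = 725760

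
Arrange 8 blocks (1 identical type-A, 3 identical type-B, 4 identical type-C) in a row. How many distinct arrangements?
8! / (1! × 3! × 4!) = 280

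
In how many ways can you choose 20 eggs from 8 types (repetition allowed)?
C(20+8-1, 8-1) = C(27, 7) = 888030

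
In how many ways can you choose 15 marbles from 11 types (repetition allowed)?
C(15+11-1, 11-1) = C(25, 10) = 3268760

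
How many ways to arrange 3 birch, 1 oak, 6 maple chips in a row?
10! / (3! × 1! × 6!) = 840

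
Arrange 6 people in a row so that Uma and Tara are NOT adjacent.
Total - adjacent = 6! - (6-1)!×2 = 720 - 240 = 480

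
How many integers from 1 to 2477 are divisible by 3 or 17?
⌊2477/3⌋ + ⌊2477/17⌋ - ⌊2477/51⌋ = 825 + 145 - 48 = 922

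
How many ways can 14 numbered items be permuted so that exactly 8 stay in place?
Choose the 8 fixed points C(14,8) = 3003, derange the rest: !6 = Σ_{j=0}^{6} (-1)^j·6!/j! = 720 - 720 + 360 - 120 + 30 - 6 + 1 = 265. Product = 3003 × 265 = 795795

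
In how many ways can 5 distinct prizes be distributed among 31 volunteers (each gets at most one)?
P(31,5) = 31!/(31-5)! = 20389320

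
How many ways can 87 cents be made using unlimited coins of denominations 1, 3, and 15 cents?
Coefficient of x^87 in 1/(1-x^1) · 1/(1-x^3) · 1/(1-x^15). Case on j = number of 15-cent coins (j = 0..5); remainder r = 87 - 15j is made from {1,3} in ⌊r/3⌋+1 ways. r = 87, 72, 57, 42, 27, 12 → 30 + 25 + 20 + 15 + 10 + 5 = 105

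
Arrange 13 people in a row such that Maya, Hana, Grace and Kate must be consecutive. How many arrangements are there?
Treat the 4 as one block: (13-4+1)! × 4! = 3628800 × 24 = 87091200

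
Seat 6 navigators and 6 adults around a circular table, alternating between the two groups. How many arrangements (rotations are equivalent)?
Fix one of the navigators: (6-1)! ways for the remaining navigators, × 6! ways for the adults = 120 × 720 = 86400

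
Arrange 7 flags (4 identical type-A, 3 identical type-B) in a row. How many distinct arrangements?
7! / (4! × 3!) = 35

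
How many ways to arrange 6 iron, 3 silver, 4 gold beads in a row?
13! / (6! × 3! × 4!) = 60060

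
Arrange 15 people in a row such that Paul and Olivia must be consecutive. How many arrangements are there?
Treat the 2 as one block: (15-2+1)! × 2! = 87178291200 × 2 = 174356582400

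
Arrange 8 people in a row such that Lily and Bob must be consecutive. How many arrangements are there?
Treat the 2 as one block: (8-2+1)! × 2! = 5040 × 2 = 10080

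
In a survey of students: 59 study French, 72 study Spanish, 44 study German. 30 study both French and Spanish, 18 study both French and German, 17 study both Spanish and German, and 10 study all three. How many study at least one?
|A∪B∪C| = 59+72+44-30-18-17+10 = 120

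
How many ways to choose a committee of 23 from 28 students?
C(28,23) = 28!/(23!×5!) = 98280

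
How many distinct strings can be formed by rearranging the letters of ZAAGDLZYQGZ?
11! / (2! × 1! × 2! × 1! × 1! × 3! × 1!) = 1663200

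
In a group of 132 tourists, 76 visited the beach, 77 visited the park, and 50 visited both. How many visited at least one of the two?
|A∪B| = |A| + |B| - |A∩B| = 76 + 77 - 50 = 103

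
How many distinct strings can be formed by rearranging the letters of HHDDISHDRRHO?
12! / (1! × 1! × 4! × 1! × 3! × 2!) = 1663200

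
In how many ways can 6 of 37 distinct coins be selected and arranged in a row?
P(37,6) = 37!/(37-6)! = 1673844480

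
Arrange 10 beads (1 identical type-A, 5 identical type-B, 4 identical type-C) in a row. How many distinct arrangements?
10! / (1! × 5! × 4!) = 1260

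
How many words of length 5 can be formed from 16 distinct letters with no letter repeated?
P(16,5) = 16!/(16-5)! = 524160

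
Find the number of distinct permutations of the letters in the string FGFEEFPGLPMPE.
13! / (2! × 3! × 3! × 1! × 3! × 1!) = 14414400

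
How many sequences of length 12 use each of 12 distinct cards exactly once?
12! = 479001600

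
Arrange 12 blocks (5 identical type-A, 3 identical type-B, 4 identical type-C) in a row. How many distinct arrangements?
12! / (5! × 3! × 4!) = 27720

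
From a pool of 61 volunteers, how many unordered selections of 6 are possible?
C(61,6) = 61!/(6!×55!) = 55525372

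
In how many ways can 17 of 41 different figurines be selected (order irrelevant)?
C(41,17) = 41!/(17!×24!) = 151584480450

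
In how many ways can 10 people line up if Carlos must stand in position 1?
Fix one position: (10-1)! = 362880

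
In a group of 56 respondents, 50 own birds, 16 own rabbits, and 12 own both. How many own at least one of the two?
|A∪B| = |A| + |B| - |A∩B| = 50 + 16 - 12 = 54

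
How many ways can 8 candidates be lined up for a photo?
8! = 40320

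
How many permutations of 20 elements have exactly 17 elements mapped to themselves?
Choose the 17 fixed points C(20,17) = 1140, derange the rest: !3 = Σ_{j=0}^{3} (-1)^j·3!/j! = 6 - 6 + 3 - 1 = 2. Product = 1140 × 2 = 2280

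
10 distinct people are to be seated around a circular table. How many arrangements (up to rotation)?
Circular: fix one position, arrange the rest. (10-1)! = 362880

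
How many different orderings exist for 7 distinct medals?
7! = 5040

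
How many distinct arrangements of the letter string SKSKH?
5! / (1! × 2! × 2!) = 30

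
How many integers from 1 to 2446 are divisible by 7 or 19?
⌊2446/7⌋ + ⌊2446/19⌋ - ⌊2446/133⌋ = 349 + 128 - 18 = 459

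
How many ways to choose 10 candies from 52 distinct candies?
C(52,10) = 52!/(10!×42!) = 15820024220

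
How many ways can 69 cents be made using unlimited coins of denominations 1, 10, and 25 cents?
Coefficient of x^69 in 1/(1-x^1) · 1/(1-x^10) · 1/(1-x^25). Case on j = number of 25-cent coins (j = 0..2); remainder r = 69 - 25j is made from {1,10} in ⌊r/10⌋+1 ways. r = 69, 44, 19 → 7 + 5 + 2 = 14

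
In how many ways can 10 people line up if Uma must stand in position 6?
Fix one position: (10-1)! = 362880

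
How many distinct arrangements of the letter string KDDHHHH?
7! / (4! × 2! × 1!) = 105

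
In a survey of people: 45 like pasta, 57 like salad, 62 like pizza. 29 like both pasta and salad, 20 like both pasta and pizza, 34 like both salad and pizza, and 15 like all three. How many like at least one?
|A∪B∪C| = 45+57+62-29-20-34+15 = 96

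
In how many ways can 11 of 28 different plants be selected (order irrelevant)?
C(28,11) = 28!/(11!×17!) = 21474180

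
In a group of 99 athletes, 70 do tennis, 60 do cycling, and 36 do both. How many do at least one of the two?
|A∪B| = |A| + |B| - |A∩B| = 70 + 60 - 36 = 94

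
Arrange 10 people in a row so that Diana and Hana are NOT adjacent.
Total - adjacent = 10! - (10-1)!×2 = 3628800 - 725760 = 2903040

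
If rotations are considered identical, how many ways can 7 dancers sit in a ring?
Circular: fix one position, arrange the rest. (7-1)! = 720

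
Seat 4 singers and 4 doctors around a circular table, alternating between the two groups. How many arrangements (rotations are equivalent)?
Fix one of the singers: (4-1)! ways for the remaining singers, × 4! ways for the doctors = 6 × 24 = 144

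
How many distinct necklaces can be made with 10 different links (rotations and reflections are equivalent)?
(10-1)!/2 = 362880/2 = 181440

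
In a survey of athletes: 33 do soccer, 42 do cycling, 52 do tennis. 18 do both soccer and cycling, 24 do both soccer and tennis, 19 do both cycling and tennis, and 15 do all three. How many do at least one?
|A∪B∪C| = 33+42+52-18-24-19+15 = 81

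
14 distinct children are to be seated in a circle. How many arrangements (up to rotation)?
Circular: fix one position, arrange the rest. (14-1)! = 6227020800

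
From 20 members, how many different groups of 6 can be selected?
C(20,6) = 20!/(6!×14!) = 38760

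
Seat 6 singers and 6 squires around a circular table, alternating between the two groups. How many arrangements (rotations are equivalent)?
Fix one of the singers: (6-1)! ways for the remaining singers, × 6! ways for the squires = 120 × 720 = 86400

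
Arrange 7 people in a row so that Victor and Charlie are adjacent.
Treat as block: (7-1)! × 2! = 720 × 2 = 1440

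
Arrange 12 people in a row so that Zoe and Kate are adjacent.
Treat as block: (12-1)! × 2! = 39916800 × 2 = 79833600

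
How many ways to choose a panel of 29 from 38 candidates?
C(38,29) = 38!/(29!×9!) = 163011640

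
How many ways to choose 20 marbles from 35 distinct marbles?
C(35,20) = 35!/(20!×15!) = 3247943160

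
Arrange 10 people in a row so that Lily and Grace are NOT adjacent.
Total - adjacent = 10! - (10-1)!×2 = 3628800 - 725760 = 2903040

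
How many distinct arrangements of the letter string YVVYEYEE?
8! / (2! × 3! × 3!) = 560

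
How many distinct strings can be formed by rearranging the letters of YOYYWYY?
7! / (5! × 1! × 1!) = 42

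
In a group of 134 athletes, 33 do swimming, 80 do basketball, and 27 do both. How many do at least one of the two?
|A∪B| = |A| + |B| - |A∩B| = 33 + 80 - 27 = 86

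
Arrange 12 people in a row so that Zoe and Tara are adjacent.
Treat as block: (12-1)! × 2! = 39916800 × 2 = 79833600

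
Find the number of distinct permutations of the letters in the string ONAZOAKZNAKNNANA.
16! / (5! × 2! × 5! × 2! × 2!) = 181621440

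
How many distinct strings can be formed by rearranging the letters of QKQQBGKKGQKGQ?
13! / (3! × 1! × 5! × 4!) = 360360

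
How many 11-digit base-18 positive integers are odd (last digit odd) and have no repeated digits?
Last∈{1,3,5,7,9,11,13,15,17}. Last=0: 0. Last nonzero: 9×16×P(16,9) = 597793996800. Total = 597793996800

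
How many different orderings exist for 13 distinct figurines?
13! = 6227020800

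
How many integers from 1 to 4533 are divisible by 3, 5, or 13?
⌊4533/3⌋+⌊4533/5⌋+⌊4533/13⌋ - ⌊4533/15⌋-⌊4533/39⌋-⌊4533/65⌋ + ⌊4533/195⌋ = 1511+906+348 - 302-116-69 + 23 = 2301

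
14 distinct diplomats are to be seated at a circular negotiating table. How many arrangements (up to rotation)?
Circular: fix one position, arrange the rest. (14-1)! = 6227020800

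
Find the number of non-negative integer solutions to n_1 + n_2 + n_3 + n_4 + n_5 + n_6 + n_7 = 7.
C(7+7-1, 7-1) = C(13, 6) = 1716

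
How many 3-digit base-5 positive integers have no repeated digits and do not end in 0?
Last digit: 4 nonzero choices. First digit: 3 (nonzero, ≠last). Middle 1: P(3,1) = 3. Total = 36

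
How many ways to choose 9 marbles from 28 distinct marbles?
C(28,9) = 28!/(9!×19!) = 6906900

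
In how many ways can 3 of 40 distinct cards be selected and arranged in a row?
P(40,3) = 40!/(40-3)! = 59280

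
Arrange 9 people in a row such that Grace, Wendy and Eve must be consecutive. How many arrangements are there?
Treat the 3 as one block: (9-3+1)! × 3! = 5040 × 6 = 30240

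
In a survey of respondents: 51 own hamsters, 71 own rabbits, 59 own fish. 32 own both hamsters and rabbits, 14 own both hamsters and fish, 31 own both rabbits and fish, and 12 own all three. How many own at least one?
|A∪B∪C| = 51+71+59-32-14-31+12 = 116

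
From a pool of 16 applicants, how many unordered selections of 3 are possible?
C(16,3) = 16!/(3!×13!) = 560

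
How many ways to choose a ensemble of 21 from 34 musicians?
C(34,21) = 34!/(21!×13!) = 927983760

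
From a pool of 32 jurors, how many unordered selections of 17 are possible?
C(32,17) = 32!/(17!×15!) = 565722720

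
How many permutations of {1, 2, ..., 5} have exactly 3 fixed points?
Choose the 3 fixed points C(5,3) = 10, derange the rest: !2 = Σ_{j=0}^{2} (-1)^j·2!/j! = 2 - 2 + 1 = 1. Product = 10 × 1 = 10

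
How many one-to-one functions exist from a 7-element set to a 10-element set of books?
P(10,7) = 10!/(10-7)! = 604800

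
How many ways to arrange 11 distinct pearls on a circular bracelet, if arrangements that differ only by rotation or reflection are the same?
(11-1)!/2 = 3628800/2 = 1814400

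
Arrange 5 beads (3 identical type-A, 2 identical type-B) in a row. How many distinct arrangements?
5! / (3! × 2!) = 10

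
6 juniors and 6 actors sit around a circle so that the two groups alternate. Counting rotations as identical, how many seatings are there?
Fix one of the juniors: (6-1)! ways for the remaining juniors, × 6! ways for the actors = 120 × 720 = 86400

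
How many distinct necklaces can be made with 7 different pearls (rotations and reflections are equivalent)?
(7-1)!/2 = 720/2 = 360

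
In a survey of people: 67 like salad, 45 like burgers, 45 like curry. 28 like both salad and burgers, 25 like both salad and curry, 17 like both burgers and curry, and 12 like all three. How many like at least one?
|A∪B∪C| = 67+45+45-28-25-17+12 = 99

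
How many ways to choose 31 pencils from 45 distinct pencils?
C(45,31) = 45!/(31!×14!) = 166871334960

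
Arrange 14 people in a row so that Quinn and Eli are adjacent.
Treat as block: (14-1)! × 2! = 6227020800 × 2 = 12454041600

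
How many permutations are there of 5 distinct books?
5! = 120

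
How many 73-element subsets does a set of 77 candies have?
C(77,73) = 77!/(73!×4!) = 1353275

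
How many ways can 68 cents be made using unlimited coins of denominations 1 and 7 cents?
Coefficient of x^68 in 1/(1-x^1) · 1/(1-x^7). Use j coins of 7 for j = 0..⌊68/7⌋ = 9, the rest in 1s: 9 + 1 = 10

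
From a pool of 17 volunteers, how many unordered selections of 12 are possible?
C(17,12) = 17!/(12!×5!) = 6188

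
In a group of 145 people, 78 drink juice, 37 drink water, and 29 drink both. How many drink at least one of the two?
|A∪B| = |A| + |B| - |A∩B| = 78 + 37 - 29 = 86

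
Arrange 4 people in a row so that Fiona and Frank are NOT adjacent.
Total - adjacent = 4! - (4-1)!×2 = 24 - 12 = 12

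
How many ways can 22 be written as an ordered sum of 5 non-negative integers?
C(22+5-1, 5-1) = C(26, 4) = 14950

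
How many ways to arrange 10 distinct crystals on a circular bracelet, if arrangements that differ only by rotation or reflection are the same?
(10-1)!/2 = 362880/2 = 181440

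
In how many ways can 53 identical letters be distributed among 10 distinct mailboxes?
C(53+10-1, 10-1) = C(62, 9) = 20286591270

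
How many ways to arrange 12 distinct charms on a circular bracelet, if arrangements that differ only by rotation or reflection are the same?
(12-1)!/2 = 39916800/2 = 19958400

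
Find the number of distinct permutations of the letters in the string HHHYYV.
6! / (1! × 2! × 3!) = 60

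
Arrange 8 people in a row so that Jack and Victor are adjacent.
Treat as block: (8-1)! × 2! = 5040 × 2 = 10080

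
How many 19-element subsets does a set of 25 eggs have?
C(25,19) = 25!/(19!×6!) = 177100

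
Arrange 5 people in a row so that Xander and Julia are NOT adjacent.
Total - adjacent = 5! - (5-1)!×2 = 120 - 48 = 72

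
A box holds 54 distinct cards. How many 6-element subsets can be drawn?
C(54,6) = 54!/(6!×48!) = 25827165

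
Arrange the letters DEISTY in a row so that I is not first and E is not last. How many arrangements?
By inclusion-exclusion: 6! - 2×(6-1)! + (6-2)! = 720 - 240 + 24 = 504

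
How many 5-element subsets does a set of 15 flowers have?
C(15,5) = 15!/(5!×10!) = 3003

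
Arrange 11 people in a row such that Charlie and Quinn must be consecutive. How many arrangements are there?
Treat the 2 as one block: (11-2+1)! × 2! = 3628800 × 2 = 7257600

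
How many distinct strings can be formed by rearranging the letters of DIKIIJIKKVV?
11! / (2! × 4! × 1! × 3! × 1!) = 138600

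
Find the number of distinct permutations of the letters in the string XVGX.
4! / (1! × 1! × 2!) = 12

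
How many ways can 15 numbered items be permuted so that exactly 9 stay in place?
Choose the 9 fixed points C(15,9) = 5005, derange the rest: !6 = Σ_{j=0}^{6} (-1)^j·6!/j! = 720 - 720 + 360 - 120 + 30 - 6 + 1 = 265. Product = 5005 × 265 = 1326325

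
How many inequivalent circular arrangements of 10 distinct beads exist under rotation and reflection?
(10-1)!/2 = 362880/2 = 181440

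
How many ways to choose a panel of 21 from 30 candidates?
C(30,21) = 30!/(21!×9!) = 14307150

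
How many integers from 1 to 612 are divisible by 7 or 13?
⌊612/7⌋ + ⌊612/13⌋ - ⌊612/91⌋ = 87 + 47 - 6 = 128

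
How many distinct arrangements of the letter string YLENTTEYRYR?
11! / (1! × 3! × 1! × 2! × 2! × 2!) = 831600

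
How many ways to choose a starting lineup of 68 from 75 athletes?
C(75,68) = 75!/(68!×7!) = 1984829850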